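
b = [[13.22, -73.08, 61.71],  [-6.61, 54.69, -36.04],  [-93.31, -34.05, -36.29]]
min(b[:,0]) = -93.31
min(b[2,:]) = -93.31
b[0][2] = 61.71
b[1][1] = 54.69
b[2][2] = -36.29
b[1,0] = -6.61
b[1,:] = [-6.61, 54.69, -36.04]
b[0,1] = -73.08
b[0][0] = 13.22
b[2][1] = -34.05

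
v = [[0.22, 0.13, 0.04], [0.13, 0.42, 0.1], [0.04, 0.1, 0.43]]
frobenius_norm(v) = 0.68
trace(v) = 1.07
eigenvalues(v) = [0.57, 0.16, 0.35]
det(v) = 0.03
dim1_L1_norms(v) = [0.39, 0.65, 0.57]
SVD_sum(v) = [[0.06, 0.14, 0.12], [0.14, 0.29, 0.25], [0.12, 0.25, 0.21]] + [[0.03, 0.06, -0.08], [0.06, 0.10, -0.15], [-0.08, -0.15, 0.21]] + [[0.12,-0.06,0.0], [-0.06,0.03,-0.00], [0.0,-0.00,0.0]]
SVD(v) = [[0.34, 0.30, -0.89], [0.71, 0.54, 0.45], [0.62, -0.79, -0.03]] @ diag([0.5677968534766682, 0.3465026555223707, 0.15570049100096123]) @ [[0.34, 0.71, 0.62],  [0.3, 0.54, -0.79],  [-0.89, 0.45, -0.03]]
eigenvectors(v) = [[-0.34, -0.89, -0.3], [-0.71, 0.45, -0.54], [-0.62, -0.03, 0.79]]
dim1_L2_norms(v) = [0.26, 0.45, 0.44]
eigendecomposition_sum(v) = [[0.06, 0.14, 0.12], [0.14, 0.29, 0.25], [0.12, 0.25, 0.21]] + [[0.12, -0.06, 0.00], [-0.06, 0.03, -0.00], [0.00, -0.0, 0.0]] + [[0.03, 0.06, -0.08], [0.06, 0.1, -0.15], [-0.08, -0.15, 0.21]]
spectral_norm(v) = 0.57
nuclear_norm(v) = 1.07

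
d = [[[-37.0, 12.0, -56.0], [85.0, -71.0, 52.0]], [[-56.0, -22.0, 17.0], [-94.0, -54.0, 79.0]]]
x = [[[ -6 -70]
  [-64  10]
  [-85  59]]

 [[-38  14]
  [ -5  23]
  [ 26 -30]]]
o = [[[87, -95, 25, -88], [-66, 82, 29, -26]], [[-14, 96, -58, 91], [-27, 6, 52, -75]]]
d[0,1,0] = 85.0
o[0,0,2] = 25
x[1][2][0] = 26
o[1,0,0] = -14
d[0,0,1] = 12.0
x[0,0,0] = -6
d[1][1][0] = -94.0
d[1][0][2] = 17.0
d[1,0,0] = -56.0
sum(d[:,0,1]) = -10.0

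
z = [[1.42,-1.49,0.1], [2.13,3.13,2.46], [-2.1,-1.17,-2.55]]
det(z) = -7.23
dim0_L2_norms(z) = [3.31, 3.66, 3.54]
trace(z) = 2.00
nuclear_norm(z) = 8.46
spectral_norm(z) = 5.59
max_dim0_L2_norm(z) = 3.66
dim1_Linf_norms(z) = [1.49, 3.13, 2.55]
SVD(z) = [[0.01, 0.89, 0.46], [-0.8, -0.27, 0.54], [0.60, -0.37, 0.71]] @ diag([5.594823191867181, 2.3012033826882106, 0.5618865038862065]) @ [[-0.53, -0.57, -0.63], [0.63, -0.76, 0.16], [0.56, 0.31, -0.76]]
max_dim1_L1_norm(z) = 7.72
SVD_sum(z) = [[-0.02, -0.02, -0.03], [2.36, 2.56, 2.79], [-1.78, -1.94, -2.11]] + [[1.3, -1.55, 0.32], [-0.40, 0.47, -0.10], [-0.54, 0.64, -0.14]] + [[0.15,  0.08,  -0.20], [0.17,  0.09,  -0.23], [0.22,  0.12,  -0.30]]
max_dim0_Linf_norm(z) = 3.13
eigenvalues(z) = [(-1.56+0j), (1.78+1.22j), (1.78-1.22j)]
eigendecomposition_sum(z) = [[(0.22-0j), 0.20-0.00j, 0.51+0.00j], [0.38-0.00j, 0.34-0.00j, 0.88+0.00j], [-0.91+0.00j, -0.82+0.00j, -2.12-0.00j]] + [[(0.6+1.3j),-0.84+1.47j,(-0.21+0.93j)],[(0.88-0.82j),(1.4+0.28j),0.79-0.08j],[-0.60-0.24j,-0.18-0.74j,-0.22-0.37j]] + [[0.60-1.30j, -0.84-1.47j, (-0.21-0.93j)], [(0.88+0.82j), (1.4-0.28j), (0.79+0.08j)], [-0.60+0.24j, (-0.18+0.74j), (-0.22+0.37j)]]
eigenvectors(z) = [[(-0.22+0j), (-0.72+0j), -0.72-0.00j], [-0.37+0.00j, 0.19+0.58j, (0.19-0.58j)], [0.90+0.00j, (0.24-0.22j), 0.24+0.22j]]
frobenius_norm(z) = 6.08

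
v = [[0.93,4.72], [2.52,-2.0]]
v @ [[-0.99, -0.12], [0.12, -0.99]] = [[-0.35, -4.78],  [-2.73, 1.68]]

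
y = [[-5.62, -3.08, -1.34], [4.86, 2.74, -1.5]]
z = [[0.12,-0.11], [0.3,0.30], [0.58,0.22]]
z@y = [[-1.21, -0.67, 0.00], [-0.23, -0.1, -0.85], [-2.19, -1.18, -1.11]]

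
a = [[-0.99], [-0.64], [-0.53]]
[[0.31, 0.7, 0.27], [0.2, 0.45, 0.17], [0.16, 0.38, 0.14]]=a @ [[-0.31,-0.71,-0.27]]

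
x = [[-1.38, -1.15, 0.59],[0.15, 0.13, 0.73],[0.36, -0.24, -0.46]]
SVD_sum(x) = [[-1.39, -1.08, 0.67], [-0.06, -0.04, 0.03], [0.22, 0.17, -0.1]] + [[-0.01, -0.04, -0.09], [0.07, 0.31, 0.65], [-0.05, -0.2, -0.43]] + [[0.02, -0.03, 0.01],[0.13, -0.14, 0.05],[0.19, -0.2, 0.07]]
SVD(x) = [[-0.99, -0.12, -0.11], [-0.04, 0.83, -0.56], [0.15, -0.55, -0.82]] @ diag([1.9116107993574363, 0.8763195567321506, 0.3520059463543044]) @ [[0.74, 0.57, -0.36], [0.1, 0.43, 0.9], [-0.67, 0.70, -0.26]]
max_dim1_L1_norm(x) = 3.12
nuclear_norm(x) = 3.14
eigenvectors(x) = [[(-0.96+0j), (0.43-0.4j), (0.43+0.4j)], [-0.04+0.00j, -0.66+0.00j, (-0.66-0j)], [(0.29+0j), (0.08-0.46j), 0.08+0.46j]]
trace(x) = -1.71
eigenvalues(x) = [(-1.61+0j), (-0.05+0.6j), (-0.05-0.6j)]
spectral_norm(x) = 1.91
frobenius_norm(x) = 2.13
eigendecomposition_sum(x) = [[-1.25+0.00j, -0.68+0.00j, 1.08-0.00j], [(-0.05+0j), -0.03+0.00j, 0.04-0.00j], [0.38-0.00j, (0.21-0j), (-0.33+0j)]] + [[(-0.06+0.06j),-0.24-0.15j,(-0.24+0.18j)], [0.10-0.00j,(0.08+0.31j),(0.34+0.04j)], [(-0.01+0.07j),(-0.22+0.02j),(-0.07+0.24j)]] + [[(-0.06-0.06j), -0.24+0.15j, -0.24-0.18j], [0.10+0.00j, (0.08-0.31j), 0.34-0.04j], [(-0.01-0.07j), -0.22-0.02j, (-0.07-0.24j)]]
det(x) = -0.59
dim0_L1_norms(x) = [1.89, 1.52, 1.78]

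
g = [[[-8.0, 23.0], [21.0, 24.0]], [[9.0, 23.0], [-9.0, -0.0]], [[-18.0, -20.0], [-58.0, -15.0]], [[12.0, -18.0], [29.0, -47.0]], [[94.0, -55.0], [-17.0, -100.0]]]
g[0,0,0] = -8.0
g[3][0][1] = -18.0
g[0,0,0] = -8.0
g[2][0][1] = -20.0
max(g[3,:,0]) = 29.0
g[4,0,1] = -55.0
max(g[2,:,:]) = -15.0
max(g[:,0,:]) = 94.0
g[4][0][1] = -55.0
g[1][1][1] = -0.0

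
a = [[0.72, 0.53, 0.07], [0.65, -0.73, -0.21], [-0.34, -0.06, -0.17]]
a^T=[[0.72, 0.65, -0.34], [0.53, -0.73, -0.06], [0.07, -0.21, -0.17]]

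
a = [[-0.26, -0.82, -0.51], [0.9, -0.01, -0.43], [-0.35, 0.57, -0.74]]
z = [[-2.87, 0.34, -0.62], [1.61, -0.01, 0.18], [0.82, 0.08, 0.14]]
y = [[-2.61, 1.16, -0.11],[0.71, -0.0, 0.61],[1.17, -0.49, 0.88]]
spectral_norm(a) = 1.00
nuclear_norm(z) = 3.79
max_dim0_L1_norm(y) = 4.49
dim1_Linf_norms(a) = [0.82, 0.9, 0.74]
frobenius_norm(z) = 3.47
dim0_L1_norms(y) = [4.49, 1.65, 1.6]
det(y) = -0.64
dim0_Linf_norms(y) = [2.61, 1.16, 0.88]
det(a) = -1.00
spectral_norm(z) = 3.46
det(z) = -0.07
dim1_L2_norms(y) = [2.86, 0.94, 1.54]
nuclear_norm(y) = 4.38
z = a + y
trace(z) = -2.74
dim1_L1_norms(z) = [3.83, 1.8, 1.04]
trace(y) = -1.73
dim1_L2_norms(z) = [2.96, 1.62, 0.84]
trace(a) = -1.01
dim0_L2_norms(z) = [3.39, 0.35, 0.66]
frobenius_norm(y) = 3.38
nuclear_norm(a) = 3.00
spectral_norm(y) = 3.25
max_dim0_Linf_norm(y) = 2.61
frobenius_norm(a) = 1.73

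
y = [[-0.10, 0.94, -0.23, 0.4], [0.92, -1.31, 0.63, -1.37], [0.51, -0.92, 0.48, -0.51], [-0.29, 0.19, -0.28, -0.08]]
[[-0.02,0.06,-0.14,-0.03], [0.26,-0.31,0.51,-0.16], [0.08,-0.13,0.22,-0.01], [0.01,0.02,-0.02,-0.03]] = y @ [[0.27, -0.20, 0.27, -0.18],  [-0.01, 0.02, -0.08, -0.07],  [-0.28, 0.10, -0.21, 0.19],  [-0.13, 0.12, -0.21, 0.15]]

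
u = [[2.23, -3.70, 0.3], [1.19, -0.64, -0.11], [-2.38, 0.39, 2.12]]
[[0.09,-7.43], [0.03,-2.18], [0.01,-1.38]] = u@[[0.02, -1.65], [-0.01, 0.8], [0.03, -2.65]]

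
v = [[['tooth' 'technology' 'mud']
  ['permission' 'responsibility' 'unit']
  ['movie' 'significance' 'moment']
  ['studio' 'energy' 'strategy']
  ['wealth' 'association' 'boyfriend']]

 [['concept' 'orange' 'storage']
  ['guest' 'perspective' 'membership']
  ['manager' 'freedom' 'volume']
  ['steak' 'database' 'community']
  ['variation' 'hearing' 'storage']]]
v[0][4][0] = 'wealth'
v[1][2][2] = 'volume'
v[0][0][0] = 'tooth'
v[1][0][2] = 'storage'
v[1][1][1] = 'perspective'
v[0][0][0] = 'tooth'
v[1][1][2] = 'membership'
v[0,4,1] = 'association'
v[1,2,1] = 'freedom'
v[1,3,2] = 'community'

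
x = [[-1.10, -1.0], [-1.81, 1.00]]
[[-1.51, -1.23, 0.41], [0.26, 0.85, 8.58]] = x @ [[0.43, 0.13, -3.09], [1.04, 1.09, 2.99]]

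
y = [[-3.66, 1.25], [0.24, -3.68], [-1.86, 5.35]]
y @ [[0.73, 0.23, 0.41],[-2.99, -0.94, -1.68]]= [[-6.41, -2.02, -3.60], [11.18, 3.51, 6.28], [-17.35, -5.46, -9.75]]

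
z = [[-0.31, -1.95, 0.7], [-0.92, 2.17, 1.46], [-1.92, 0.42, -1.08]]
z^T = [[-0.31, -0.92, -1.92], [-1.95, 2.17, 0.42], [0.7, 1.46, -1.08]]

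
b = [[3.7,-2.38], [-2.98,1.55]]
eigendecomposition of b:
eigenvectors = [[0.8, 0.52], [-0.60, 0.86]]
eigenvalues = [5.5, -0.25]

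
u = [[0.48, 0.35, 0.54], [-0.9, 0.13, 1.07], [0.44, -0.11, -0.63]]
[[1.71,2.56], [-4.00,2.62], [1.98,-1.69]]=u@[[3.23, 0.03], [2.51, 4.25], [-1.33, 1.96]]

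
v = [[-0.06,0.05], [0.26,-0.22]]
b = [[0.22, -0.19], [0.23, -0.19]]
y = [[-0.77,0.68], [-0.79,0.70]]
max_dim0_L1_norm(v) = 0.32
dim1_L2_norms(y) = [1.03, 1.06]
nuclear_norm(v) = 0.35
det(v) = 0.00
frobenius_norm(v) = 0.35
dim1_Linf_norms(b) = [0.22, 0.23]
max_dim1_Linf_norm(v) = 0.26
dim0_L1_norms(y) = [1.56, 1.38]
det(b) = 0.00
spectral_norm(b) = 0.42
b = y @ v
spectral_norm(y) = 1.47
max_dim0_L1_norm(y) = 1.56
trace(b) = 0.03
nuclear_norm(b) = 0.42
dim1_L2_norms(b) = [0.29, 0.3]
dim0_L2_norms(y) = [1.1, 0.98]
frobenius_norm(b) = 0.42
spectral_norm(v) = 0.35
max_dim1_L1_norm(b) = 0.42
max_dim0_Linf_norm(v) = 0.26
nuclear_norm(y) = 1.47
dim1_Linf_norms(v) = [0.06, 0.26]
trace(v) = -0.28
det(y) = -0.00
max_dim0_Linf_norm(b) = 0.23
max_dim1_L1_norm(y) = 1.49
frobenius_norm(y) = 1.47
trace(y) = -0.07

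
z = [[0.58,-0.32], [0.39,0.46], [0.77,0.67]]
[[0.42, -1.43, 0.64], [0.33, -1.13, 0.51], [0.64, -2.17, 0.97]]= z@[[0.77, -2.6, 1.17], [0.07, -0.25, 0.11]]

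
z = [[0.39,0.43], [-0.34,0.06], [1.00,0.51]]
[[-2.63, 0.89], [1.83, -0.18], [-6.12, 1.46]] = z @[[-5.57, 0.76], [-1.07, 1.37]]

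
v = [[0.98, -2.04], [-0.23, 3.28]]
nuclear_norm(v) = 4.63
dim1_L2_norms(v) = [2.26, 3.29]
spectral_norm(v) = 3.93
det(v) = 2.75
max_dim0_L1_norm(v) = 5.32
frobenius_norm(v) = 3.99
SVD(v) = [[-0.56, 0.83], [0.83, 0.56]] @ diag([3.9300609556932744, 0.6985133388384654]) @ [[-0.19, 0.98], [0.98, 0.19]]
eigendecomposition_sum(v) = [[0.74, 0.60], [0.07, 0.06]] + [[0.24, -2.64],  [-0.30, 3.22]]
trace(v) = 4.26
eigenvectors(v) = [[-1.0, 0.63], [-0.09, -0.77]]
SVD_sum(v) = [[0.41,-2.15],[-0.61,3.21]] + [[0.57, 0.11],[0.38, 0.07]]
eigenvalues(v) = [0.79, 3.47]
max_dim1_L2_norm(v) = 3.29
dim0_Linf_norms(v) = [0.98, 3.28]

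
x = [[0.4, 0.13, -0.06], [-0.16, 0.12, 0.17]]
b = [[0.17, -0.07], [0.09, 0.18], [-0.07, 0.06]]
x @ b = [[0.08, -0.01], [-0.03, 0.04]]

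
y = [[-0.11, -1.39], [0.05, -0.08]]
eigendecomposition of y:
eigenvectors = [[0.98+0.00j, (0.98-0j)], [(-0.01-0.19j), -0.01+0.19j]]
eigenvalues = [(-0.09+0.26j), (-0.09-0.26j)]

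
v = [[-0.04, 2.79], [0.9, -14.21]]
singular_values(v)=[14.51, 0.13]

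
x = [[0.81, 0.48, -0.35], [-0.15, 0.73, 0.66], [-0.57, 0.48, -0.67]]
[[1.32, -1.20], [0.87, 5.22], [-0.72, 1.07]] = x @ [[1.34, -2.38], [0.92, 3.81], [0.6, 3.16]]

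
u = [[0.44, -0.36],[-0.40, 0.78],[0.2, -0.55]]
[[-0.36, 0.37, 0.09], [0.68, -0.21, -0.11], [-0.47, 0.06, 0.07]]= u@[[-0.17, 1.08, 0.13], [0.79, 0.28, -0.08]]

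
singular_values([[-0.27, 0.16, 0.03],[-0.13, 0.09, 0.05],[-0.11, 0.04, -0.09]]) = [0.37, 0.11, 0.0]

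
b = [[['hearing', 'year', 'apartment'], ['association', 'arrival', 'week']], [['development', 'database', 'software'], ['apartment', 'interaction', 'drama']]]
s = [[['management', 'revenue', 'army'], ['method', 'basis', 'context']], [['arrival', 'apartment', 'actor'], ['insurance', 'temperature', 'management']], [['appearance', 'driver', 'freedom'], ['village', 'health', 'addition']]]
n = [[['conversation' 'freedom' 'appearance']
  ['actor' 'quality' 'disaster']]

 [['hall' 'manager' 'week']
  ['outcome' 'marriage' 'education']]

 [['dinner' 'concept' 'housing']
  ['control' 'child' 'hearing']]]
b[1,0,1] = 'database'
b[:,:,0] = [['hearing', 'association'], ['development', 'apartment']]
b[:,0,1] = ['year', 'database']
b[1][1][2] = 'drama'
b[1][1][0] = 'apartment'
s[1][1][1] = 'temperature'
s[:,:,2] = [['army', 'context'], ['actor', 'management'], ['freedom', 'addition']]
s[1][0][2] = 'actor'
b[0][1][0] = 'association'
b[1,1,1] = 'interaction'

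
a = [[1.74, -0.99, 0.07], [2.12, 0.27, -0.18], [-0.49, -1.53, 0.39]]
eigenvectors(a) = [[(0.15-0.41j), (0.15+0.41j), 0.07+0.00j], [(-0.39-0.43j), (-0.39+0.43j), (0.18+0j)], [0.68+0.00j, (0.68-0j), 0.98+0.00j]]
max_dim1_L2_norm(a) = 2.14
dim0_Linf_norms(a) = [2.12, 1.53, 0.39]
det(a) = 0.22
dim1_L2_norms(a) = [2.0, 2.14, 1.65]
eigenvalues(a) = [(1.16+1.26j), (1.16-1.26j), (0.07+0j)]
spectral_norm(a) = 2.80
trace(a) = 2.40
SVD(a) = [[-0.65, 0.46, -0.61], [-0.75, -0.24, 0.62], [0.14, 0.86, 0.50]] @ diag([2.796105667015262, 1.8776255225373155, 0.04141854658975777]) @ [[-1.0, 0.08, 0.05], [-0.07, -0.97, 0.22], [0.07, 0.21, 0.97]]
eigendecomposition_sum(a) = [[(0.87+0.45j), -0.50+0.37j, 0.03-0.10j],  [1.07-0.74j, (0.13+0.81j), -0.10-0.10j],  [(-0.2+1.51j), -0.81-0.53j, (0.16-0j)]] + [[0.87-0.45j, -0.50-0.37j, (0.03+0.1j)], [1.07+0.74j, (0.13-0.81j), -0.10+0.10j], [-0.20-1.51j, -0.81+0.53j, (0.16+0j)]] + [[-0.01+0.00j, (0.01-0j), -0j],[-0.02+0.00j, (0.01-0j), 0.01-0.00j],[(-0.08+0j), (0.08-0j), 0.06-0.00j]]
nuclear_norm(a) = 4.72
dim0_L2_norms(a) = [2.79, 1.84, 0.44]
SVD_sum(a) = [[1.80, -0.15, -0.09],[2.09, -0.17, -0.11],[-0.38, 0.03, 0.02]] + [[-0.06, -0.84, 0.19],[0.03, 0.44, -0.10],[-0.11, -1.57, 0.35]] + [[-0.0, -0.01, -0.02],[0.0, 0.01, 0.02],[0.00, 0.0, 0.02]]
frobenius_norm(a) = 3.37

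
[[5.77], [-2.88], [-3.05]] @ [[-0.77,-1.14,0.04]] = [[-4.44,  -6.58,  0.23], [2.22,  3.28,  -0.12], [2.35,  3.48,  -0.12]]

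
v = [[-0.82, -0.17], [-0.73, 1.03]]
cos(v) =[[0.63, 0.02],[0.06, 0.46]]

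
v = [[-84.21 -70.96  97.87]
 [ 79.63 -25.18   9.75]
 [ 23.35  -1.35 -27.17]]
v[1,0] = 79.63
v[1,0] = 79.63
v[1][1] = -25.18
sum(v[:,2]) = 80.45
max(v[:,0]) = 79.63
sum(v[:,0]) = 18.770000000000003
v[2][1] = -1.35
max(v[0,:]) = 97.87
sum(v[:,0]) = 18.770000000000003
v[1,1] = -25.18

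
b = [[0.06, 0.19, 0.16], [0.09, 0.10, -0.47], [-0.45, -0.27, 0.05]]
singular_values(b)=[0.59, 0.46, 0.13]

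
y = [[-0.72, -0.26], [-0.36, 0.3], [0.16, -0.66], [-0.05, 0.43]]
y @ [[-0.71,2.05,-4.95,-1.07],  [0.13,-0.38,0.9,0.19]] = [[0.48,  -1.38,  3.33,  0.72],  [0.29,  -0.85,  2.05,  0.44],  [-0.20,  0.58,  -1.39,  -0.30],  [0.09,  -0.27,  0.63,  0.14]]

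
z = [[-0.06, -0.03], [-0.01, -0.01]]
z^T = [[-0.06,-0.01], [-0.03,-0.01]]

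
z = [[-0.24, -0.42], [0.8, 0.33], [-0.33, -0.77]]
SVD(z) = [[-0.39, -0.24], [0.65, -0.75], [-0.65, -0.61]] @ diag([1.2092507773032468, 0.47160635872673906]) @ [[0.69,0.73],[-0.73,0.69]]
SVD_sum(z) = [[-0.32, -0.34], [0.54, 0.57], [-0.54, -0.57]] + [[0.08,-0.08], [0.26,-0.24], [0.21,-0.2]]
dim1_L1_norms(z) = [0.66, 1.13, 1.1]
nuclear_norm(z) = 1.68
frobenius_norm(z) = 1.30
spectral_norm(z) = 1.21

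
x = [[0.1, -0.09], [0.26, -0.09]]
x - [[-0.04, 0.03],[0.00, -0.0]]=[[0.14, -0.12], [0.26, -0.09]]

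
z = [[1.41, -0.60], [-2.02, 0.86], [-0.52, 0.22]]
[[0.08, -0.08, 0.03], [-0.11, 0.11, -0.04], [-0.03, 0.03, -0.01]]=z @[[0.06, -0.06, 0.02], [0.01, -0.01, 0.00]]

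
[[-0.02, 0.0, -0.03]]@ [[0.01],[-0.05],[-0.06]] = [[0.00]]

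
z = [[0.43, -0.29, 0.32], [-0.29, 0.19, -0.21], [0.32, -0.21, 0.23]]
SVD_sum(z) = [[0.43, -0.29, 0.32], [-0.29, 0.19, -0.21], [0.32, -0.21, 0.23]] + [[-0.00,  -0.0,  0.00],[-0.00,  -0.00,  0.0],[0.00,  0.0,  -0.00]] + [[-0.00, -0.0, -0.00], [-0.00, -0.0, -0.00], [-0.0, -0.0, -0.00]]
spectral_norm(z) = 0.86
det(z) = 0.00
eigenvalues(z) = [0.86, -0.01, -0.0]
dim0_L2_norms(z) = [0.61, 0.41, 0.45]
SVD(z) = [[-0.71, -0.70, 0.06], [0.47, -0.41, 0.78], [-0.52, 0.59, 0.62]] @ diag([0.8573549836535387, 0.006450947448226228, 0.0009040362053124764]) @ [[-0.71, 0.47, -0.52], [0.70, 0.41, -0.59], [-0.06, -0.78, -0.62]]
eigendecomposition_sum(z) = [[0.43, -0.29, 0.32], [-0.29, 0.19, -0.21], [0.32, -0.21, 0.23]] + [[-0.00, -0.00, 0.00],[-0.0, -0.00, 0.0],[0.00, 0.00, -0.00]] + [[-0.00, -0.00, -0.00], [-0.00, -0.00, -0.00], [-0.00, -0.0, -0.0]]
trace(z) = 0.85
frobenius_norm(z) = 0.86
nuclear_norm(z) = 0.86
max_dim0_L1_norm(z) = 1.04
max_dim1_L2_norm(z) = 0.61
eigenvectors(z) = [[0.71, -0.7, 0.06], [-0.47, -0.41, 0.78], [0.52, 0.59, 0.62]]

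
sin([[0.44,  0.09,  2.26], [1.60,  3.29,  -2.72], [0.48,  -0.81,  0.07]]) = [[0.45,0.47,1.38], [-0.11,-0.67,-0.46], [0.63,0.14,-0.32]]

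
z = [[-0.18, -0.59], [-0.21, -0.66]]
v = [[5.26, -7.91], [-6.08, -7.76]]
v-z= [[5.44, -7.32], [-5.87, -7.10]]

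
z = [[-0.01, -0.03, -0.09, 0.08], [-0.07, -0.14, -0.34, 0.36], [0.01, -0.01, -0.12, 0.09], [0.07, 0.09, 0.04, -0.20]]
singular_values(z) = [0.59, 0.13, 0.02, 0.0]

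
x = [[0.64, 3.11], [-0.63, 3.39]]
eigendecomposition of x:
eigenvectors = [[(0.91+0j), (0.91-0j)], [(0.4+0.08j), (0.4-0.08j)]]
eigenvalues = [(2.02+0.26j), (2.02-0.26j)]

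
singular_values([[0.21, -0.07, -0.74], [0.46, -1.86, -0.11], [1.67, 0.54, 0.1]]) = [1.95, 1.74, 0.73]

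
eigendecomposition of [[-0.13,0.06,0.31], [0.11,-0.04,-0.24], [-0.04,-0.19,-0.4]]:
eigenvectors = [[-0.44,  0.74,  -0.61],[0.83,  -0.62,  0.47],[-0.35,  0.26,  0.64]]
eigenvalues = [0.0, -0.07, -0.5]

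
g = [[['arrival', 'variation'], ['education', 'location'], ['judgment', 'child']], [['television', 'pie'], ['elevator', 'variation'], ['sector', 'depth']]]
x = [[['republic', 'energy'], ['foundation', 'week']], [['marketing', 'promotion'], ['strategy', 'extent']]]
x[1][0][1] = 'promotion'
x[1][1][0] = 'strategy'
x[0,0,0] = 'republic'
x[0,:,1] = ['energy', 'week']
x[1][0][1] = 'promotion'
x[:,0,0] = ['republic', 'marketing']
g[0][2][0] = 'judgment'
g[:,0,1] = ['variation', 'pie']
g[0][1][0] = 'education'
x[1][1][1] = 'extent'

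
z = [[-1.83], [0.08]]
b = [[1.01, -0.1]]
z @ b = [[-1.85, 0.18], [0.08, -0.01]]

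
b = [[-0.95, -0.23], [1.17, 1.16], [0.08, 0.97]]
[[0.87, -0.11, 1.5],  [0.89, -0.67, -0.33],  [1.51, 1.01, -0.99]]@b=[[-0.84, 1.13], [-1.66, -1.30], [-0.33, -0.14]]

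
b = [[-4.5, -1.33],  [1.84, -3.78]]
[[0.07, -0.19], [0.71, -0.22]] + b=[[-4.43, -1.52], [2.55, -4.0]]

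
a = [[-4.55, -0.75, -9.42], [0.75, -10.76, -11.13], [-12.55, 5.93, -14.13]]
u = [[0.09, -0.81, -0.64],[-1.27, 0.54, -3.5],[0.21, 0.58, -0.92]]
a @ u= [[-1.44,-2.18,14.20], [11.40,-12.87,47.42], [-11.63,5.17,0.28]]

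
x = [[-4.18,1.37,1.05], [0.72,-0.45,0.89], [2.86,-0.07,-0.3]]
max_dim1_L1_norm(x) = 6.6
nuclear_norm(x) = 7.16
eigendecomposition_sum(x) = [[-4.38, 1.36, 0.74], [0.16, -0.05, -0.03], [2.73, -0.85, -0.46]] + [[0.14, 0.13, 0.22], [0.29, 0.27, 0.45], [0.32, 0.3, 0.50]] + [[0.05, -0.13, 0.09],[0.27, -0.67, 0.47],[-0.19, 0.48, -0.34]]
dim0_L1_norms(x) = [7.76, 1.89, 2.24]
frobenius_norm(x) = 5.50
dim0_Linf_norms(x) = [4.18, 1.37, 1.05]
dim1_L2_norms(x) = [4.52, 1.23, 2.88]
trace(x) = -4.93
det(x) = 4.26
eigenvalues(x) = [-4.89, 0.91, -0.96]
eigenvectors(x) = [[0.85, -0.32, -0.15], [-0.03, -0.63, -0.8], [-0.53, -0.71, 0.58]]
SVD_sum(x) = [[-4.31, 1.05, 0.79],[0.61, -0.15, -0.11],[2.68, -0.65, -0.49]] + [[0.03,  -0.03,  0.22], [0.15,  -0.15,  1.02], [0.02,  -0.02,  0.13]] + [[0.09, 0.35, 0.04], [-0.04, -0.15, -0.02], [0.16, 0.60, 0.06]]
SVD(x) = [[-0.84,-0.21,0.49], [0.12,-0.97,-0.21], [0.53,-0.12,0.84]] @ diag([5.3420150103965, 1.0723940454257064, 0.7430657037126527]) @ [[0.96,-0.23,-0.18],[-0.14,0.14,-0.98],[0.25,0.96,0.1]]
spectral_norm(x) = 5.34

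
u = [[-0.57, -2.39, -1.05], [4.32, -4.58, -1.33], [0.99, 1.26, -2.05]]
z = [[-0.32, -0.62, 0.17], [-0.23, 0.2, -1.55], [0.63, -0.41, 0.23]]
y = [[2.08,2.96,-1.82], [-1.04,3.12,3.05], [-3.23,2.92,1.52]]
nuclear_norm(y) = 12.06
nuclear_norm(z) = 3.00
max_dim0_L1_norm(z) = 1.95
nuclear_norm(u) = 11.30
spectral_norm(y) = 6.15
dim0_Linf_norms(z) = [0.63, 0.62, 1.55]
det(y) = -45.96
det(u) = -34.80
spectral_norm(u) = 6.64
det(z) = 0.76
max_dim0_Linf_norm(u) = 4.58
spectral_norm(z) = 1.65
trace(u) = -7.20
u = z @ y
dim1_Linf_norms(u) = [2.39, 4.58, 2.05]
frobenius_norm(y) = 7.60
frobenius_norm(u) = 7.44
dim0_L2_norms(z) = [0.74, 0.77, 1.58]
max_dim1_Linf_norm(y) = 3.23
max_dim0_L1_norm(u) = 8.23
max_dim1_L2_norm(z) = 1.58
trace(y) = 6.72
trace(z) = 0.11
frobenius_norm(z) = 1.90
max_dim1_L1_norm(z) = 1.98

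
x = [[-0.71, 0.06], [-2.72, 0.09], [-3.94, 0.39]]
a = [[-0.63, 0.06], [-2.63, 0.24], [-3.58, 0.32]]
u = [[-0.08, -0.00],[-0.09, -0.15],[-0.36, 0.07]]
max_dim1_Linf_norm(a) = 3.58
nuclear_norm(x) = 5.00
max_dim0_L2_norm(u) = 0.38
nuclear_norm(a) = 4.51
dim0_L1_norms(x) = [7.37, 0.54]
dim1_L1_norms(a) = [0.69, 2.87, 3.9]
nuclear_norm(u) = 0.54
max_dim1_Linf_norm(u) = 0.36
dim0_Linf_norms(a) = [3.58, 0.32]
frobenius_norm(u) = 0.41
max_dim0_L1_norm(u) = 0.53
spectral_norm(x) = 4.85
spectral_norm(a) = 4.50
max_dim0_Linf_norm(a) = 3.58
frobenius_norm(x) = 4.86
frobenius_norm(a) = 4.50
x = a + u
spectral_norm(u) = 0.38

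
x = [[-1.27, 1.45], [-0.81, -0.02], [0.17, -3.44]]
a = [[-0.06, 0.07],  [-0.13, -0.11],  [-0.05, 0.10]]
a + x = [[-1.33, 1.52], [-0.94, -0.13], [0.12, -3.34]]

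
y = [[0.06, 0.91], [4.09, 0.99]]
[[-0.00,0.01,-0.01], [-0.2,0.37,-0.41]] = y @ [[-0.05, 0.09, -0.1],  [-0.0, 0.0, -0.0]]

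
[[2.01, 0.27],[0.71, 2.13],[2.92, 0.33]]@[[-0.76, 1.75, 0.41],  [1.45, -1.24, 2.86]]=[[-1.14, 3.18, 1.60],[2.55, -1.4, 6.38],[-1.74, 4.7, 2.14]]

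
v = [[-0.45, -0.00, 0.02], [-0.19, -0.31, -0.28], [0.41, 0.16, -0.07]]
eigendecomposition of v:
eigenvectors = [[(-0.72+0j),-0.03-0.01j,(-0.03+0.01j)], [0.26+0.00j,(0.81+0j),0.81-0.00j], [0.64+0.00j,(-0.35-0.47j),-0.35+0.47j]]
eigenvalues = [(-0.47+0j), (-0.18+0.16j), (-0.18-0.16j)]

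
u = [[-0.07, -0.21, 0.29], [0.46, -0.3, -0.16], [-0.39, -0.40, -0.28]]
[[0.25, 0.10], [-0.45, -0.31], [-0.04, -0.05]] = u @[[-0.61,-0.39], [0.13,0.21], [0.80,0.41]]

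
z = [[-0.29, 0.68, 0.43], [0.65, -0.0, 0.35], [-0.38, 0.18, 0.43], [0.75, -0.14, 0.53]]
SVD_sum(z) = [[-0.26,  0.07,  -0.10], [0.64,  -0.18,  0.24], [-0.22,  0.06,  -0.08], [0.81,  -0.23,  0.31]] + [[-0.1,0.49,0.61], [-0.02,0.12,0.15], [-0.06,0.3,0.38], [-0.03,0.14,0.18]] + [[0.06, 0.12, -0.08], [0.03, 0.06, -0.04], [-0.1, -0.19, 0.13], [-0.03, -0.06, 0.04]]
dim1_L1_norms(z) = [1.4, 1.0, 0.99, 1.42]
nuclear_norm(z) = 2.50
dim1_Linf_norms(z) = [0.68, 0.65, 0.43, 0.75]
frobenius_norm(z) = 1.58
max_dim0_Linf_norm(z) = 0.75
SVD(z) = [[-0.24, 0.81, -0.50], [0.59, 0.2, -0.25], [-0.2, 0.50, 0.79], [0.75, 0.24, 0.25]] @ diag([1.201814226282593, 0.9781183912691702, 0.31627041936574335]) @ [[0.9,-0.25,0.34], [-0.12,0.62,0.78], [-0.41,-0.74,0.53]]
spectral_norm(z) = 1.20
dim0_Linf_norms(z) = [0.75, 0.68, 0.53]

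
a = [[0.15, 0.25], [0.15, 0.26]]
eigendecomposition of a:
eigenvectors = [[-0.86, -0.7], [0.51, -0.72]]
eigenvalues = [0.0, 0.41]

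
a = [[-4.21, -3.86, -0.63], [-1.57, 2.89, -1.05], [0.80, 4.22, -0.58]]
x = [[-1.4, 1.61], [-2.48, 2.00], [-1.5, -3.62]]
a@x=[[16.41, -12.22], [-3.39, 7.05], [-10.72, 11.83]]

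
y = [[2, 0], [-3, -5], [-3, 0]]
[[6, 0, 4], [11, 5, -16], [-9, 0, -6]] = y @ [[3, 0, 2], [-4, -1, 2]]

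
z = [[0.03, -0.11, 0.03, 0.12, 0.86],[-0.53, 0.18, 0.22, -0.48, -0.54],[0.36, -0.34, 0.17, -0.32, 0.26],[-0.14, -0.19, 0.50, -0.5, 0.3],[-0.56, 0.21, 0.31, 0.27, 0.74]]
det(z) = 0.00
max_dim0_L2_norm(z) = 1.32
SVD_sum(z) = [[-0.05,  -0.07,  0.16,  0.17,  0.82], [0.03,  0.04,  -0.10,  -0.11,  -0.53], [-0.01,  -0.02,  0.04,  0.04,  0.22], [-0.02,  -0.02,  0.06,  0.06,  0.29], [-0.05,  -0.07,  0.16,  0.16,  0.8]] + [[0.07, -0.01, -0.06, 0.05, 0.0], [-0.51, 0.10, 0.4, -0.37, -0.03], [0.04, -0.01, -0.03, 0.03, 0.0], [-0.39, 0.08, 0.30, -0.28, -0.02], [-0.28, 0.06, 0.22, -0.20, -0.01]] + [[0.04, -0.03, 0.02, -0.04, 0.00], [-0.03, 0.03, -0.01, 0.04, -0.0], [0.34, -0.31, 0.15, -0.4, 0.05], [0.26, -0.24, 0.11, -0.30, 0.03], [-0.24, 0.23, -0.11, 0.28, -0.03]] + [[-0.03, 0.01, -0.09, -0.06, 0.03], [-0.02, 0.00, -0.06, -0.04, 0.02], [0.00, -0.0, 0.01, 0.01, -0.0], [0.01, -0.0, 0.03, 0.02, -0.01], [0.01, -0.00, 0.04, 0.03, -0.01]] + [[0.00, 0.00, 0.0, -0.00, 0.00], [-0.00, -0.0, -0.0, 0.00, -0.0], [-0.0, -0.00, -0.0, 0.0, -0.00], [0.0, 0.0, 0.00, -0.00, 0.0], [-0.00, -0.00, -0.00, 0.00, -0.0]]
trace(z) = 0.62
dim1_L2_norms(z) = [0.88, 0.94, 0.67, 0.8, 1.04]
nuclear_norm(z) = 3.47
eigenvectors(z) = [[(-0.17-0.42j), (-0.17+0.42j), -0.32+0.00j, 0.28+0.00j, (0.44+0j)], [(0.45+0.26j), (0.45-0.26j), -0.43+0.00j, -0.64+0.00j, 0.85+0.00j], [(-0.54+0j), -0.54-0.00j, (-0.51+0j), 0.60+0.00j, 0.13+0.00j], [-0.22+0.10j, (-0.22-0.1j), (-0.64+0j), 0.39+0.00j, (-0.24+0j)], [(0.35-0.22j), (0.35+0.22j), (0.21+0j), (-0.01+0j), (0.12+0j)]]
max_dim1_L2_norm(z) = 1.04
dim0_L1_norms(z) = [1.62, 1.03, 1.23, 1.69, 2.7]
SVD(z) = [[0.63, 0.10, -0.07, -0.76, -0.15], [-0.40, -0.73, 0.06, -0.49, 0.26], [0.16, 0.05, -0.69, 0.07, 0.7], [0.22, -0.55, -0.52, 0.27, -0.55], [0.61, -0.40, 0.49, 0.34, 0.34]] @ diag([1.3736928873807206, 1.0384367669730097, 0.9093676136667276, 0.15286366082366312, 0.00042020463143347173]) @ [[-0.06, -0.08, 0.19, 0.20, 0.96],[0.68, -0.13, -0.53, 0.49, 0.03],[-0.54, 0.50, -0.23, 0.63, -0.07],[0.24, -0.06, 0.79, 0.51, -0.25],[-0.44, -0.85, -0.13, 0.24, -0.12]]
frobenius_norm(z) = 1.95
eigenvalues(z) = [(0.27+0.6j), (0.27-0.6j), (-0.4+0j), (0.48+0j), (-0+0j)]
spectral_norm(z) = 1.37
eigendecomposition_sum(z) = [[0.18+0.39j, (-0.03-0.11j), -0.23-0.27j, 0.18-0.04j, (0.18-0.42j)], [(-0.44-0.22j), (0.11+0.07j), (0.4+0.08j), (-0.13+0.16j), 0.13+0.51j], [(0.51-0.03j), (-0.14-0.01j), -0.40+0.13j, (0.03-0.21j), -0.39-0.39j], [0.20-0.10j, -0.06+0.02j, -0.14+0.13j, -0.03-0.09j, (-0.23-0.09j)], [-0.32+0.22j, (0.09-0.05j), (0.21-0.25j), 0.07+0.15j, 0.41+0.10j]] + [[0.18-0.39j,(-0.03+0.11j),-0.23+0.27j,(0.18+0.04j),(0.18+0.42j)], [(-0.44+0.22j),0.11-0.07j,0.40-0.08j,(-0.13-0.16j),(0.13-0.51j)], [0.51+0.03j,-0.14+0.01j,-0.40-0.13j,(0.03+0.21j),(-0.39+0.39j)], [0.20+0.10j,(-0.06-0.02j),-0.14-0.13j,(-0.03+0.09j),(-0.23+0.09j)], [-0.32-0.22j,0.09+0.05j,0.21+0.25j,0.07-0.15j,(0.41-0.1j)]] + [[(-0.12-0j), (-0.04+0j), (0.15+0j), (-0.21+0j), (0.09+0j)],[-0.16-0.00j, -0.05+0.00j, 0.21+0.00j, (-0.28+0j), 0.12+0.00j],[-0.19-0.00j, -0.06+0.00j, 0.24+0.00j, -0.33+0.00j, (0.15+0j)],[(-0.24-0j), (-0.07+0j), 0.30+0.00j, (-0.41+0j), (0.18+0j)],[0.08+0.00j, (0.02-0j), -0.10-0.00j, 0.14-0.00j, -0.06-0.00j]] + [[(-0.22-0j), -0.01+0.00j, 0.34+0.00j, -0.02+0.00j, (0.41+0j)], [0.50+0.00j, (0.01-0j), -0.78-0.00j, (0.05-0j), (-0.93-0j)], [(-0.47-0j), (-0.01+0j), 0.74+0.00j, -0.05+0.00j, (0.88+0j)], [(-0.3-0j), -0.01+0.00j, 0.47+0.00j, (-0.03+0j), (0.57+0j)], [0.01+0.00j, 0.00-0.00j, (-0.01-0j), 0.00-0.00j, -0.01-0.00j]] + [[0j, (-0-0j), -0.00-0.00j, 0.00-0.00j, (-0-0j)], [0.00+0.00j, (-0-0j), (-0-0j), -0j, -0.00-0.00j], [0j, (-0-0j), -0.00-0.00j, -0j, (-0-0j)], [-0.00-0.00j, 0j, 0.00+0.00j, -0.00+0.00j, 0.00+0.00j], [0j, (-0-0j), -0.00-0.00j, 0.00-0.00j, (-0-0j)]]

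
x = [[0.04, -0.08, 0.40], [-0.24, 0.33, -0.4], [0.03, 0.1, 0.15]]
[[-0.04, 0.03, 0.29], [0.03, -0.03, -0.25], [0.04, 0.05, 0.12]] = x @ [[0.48,  0.34,  -0.07],[0.34,  0.27,  0.09],[-0.07,  0.09,  0.75]]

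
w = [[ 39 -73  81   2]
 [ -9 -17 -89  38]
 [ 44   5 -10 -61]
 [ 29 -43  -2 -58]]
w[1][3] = 38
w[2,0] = 44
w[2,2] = -10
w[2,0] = 44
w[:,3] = [2, 38, -61, -58]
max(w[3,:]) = 29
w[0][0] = 39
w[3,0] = 29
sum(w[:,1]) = -128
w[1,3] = 38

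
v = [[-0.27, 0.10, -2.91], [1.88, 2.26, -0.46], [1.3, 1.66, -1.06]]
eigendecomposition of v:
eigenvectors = [[-0.69+0.00j,(-0.69-0j),0.75+0.00j], [(0.5+0.4j),0.50-0.40j,-0.65+0.00j], [(0.19+0.29j),(0.19-0.29j),(-0.1+0j)]]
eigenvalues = [(0.45+1.19j), (0.45-1.19j), (0.03+0j)]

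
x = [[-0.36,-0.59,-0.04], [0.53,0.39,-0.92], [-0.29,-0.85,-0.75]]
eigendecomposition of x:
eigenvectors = [[-0.49,0.83,0.30], [0.77,-0.50,0.39], [-0.4,0.26,0.87]]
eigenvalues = [0.53, -0.01, -1.24]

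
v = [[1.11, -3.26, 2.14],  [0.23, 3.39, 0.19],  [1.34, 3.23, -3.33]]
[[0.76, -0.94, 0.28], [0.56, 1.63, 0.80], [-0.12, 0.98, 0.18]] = v @ [[0.42, 0.12, 0.32], [0.12, 0.46, 0.20], [0.32, 0.2, 0.27]]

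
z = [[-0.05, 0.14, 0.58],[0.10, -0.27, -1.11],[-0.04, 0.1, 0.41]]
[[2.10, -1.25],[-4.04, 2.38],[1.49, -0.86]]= z@[[-0.58, -5.18], [3.63, -3.07], [2.7, -1.86]]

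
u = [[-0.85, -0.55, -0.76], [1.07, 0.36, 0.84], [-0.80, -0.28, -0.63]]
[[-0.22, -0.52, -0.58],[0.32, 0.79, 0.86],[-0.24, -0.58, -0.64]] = u @[[0.33, 0.82, 0.89], [-0.16, -0.44, -0.41], [0.03, 0.08, 0.07]]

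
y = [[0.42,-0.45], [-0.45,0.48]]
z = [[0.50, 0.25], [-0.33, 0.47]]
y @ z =[[0.36, -0.11],[-0.38, 0.11]]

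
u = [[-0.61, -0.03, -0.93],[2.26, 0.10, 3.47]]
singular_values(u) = [4.29, 0.0]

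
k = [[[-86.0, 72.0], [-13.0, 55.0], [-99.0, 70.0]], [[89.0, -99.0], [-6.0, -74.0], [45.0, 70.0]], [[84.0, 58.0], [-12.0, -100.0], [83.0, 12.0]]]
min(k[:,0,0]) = -86.0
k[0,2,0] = -99.0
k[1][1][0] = -6.0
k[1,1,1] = -74.0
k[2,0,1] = 58.0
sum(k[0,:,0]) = -198.0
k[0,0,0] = -86.0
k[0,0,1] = 72.0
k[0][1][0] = -13.0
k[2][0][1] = 58.0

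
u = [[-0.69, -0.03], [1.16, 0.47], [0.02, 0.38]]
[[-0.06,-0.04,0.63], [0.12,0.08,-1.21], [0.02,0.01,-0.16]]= u @[[0.09, 0.06, -0.89], [0.04, 0.03, -0.38]]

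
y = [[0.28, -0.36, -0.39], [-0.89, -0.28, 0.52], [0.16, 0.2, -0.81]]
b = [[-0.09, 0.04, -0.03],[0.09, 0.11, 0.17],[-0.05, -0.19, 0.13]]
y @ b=[[-0.04,0.05,-0.12], [0.03,-0.17,0.05], [0.04,0.18,-0.08]]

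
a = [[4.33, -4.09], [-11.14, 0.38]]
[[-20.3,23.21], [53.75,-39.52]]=a@[[-4.83, 3.48],[-0.15, -1.99]]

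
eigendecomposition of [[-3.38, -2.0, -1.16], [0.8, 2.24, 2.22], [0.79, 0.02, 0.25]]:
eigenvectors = [[0.97, -0.27, 0.33],  [-0.05, 0.82, -0.92],  [-0.24, -0.5, 0.20]]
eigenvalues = [-3.0, 0.64, 1.47]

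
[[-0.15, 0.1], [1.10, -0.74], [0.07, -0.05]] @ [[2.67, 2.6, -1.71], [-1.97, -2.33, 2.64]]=[[-0.60, -0.62, 0.52], [4.39, 4.58, -3.83], [0.29, 0.3, -0.25]]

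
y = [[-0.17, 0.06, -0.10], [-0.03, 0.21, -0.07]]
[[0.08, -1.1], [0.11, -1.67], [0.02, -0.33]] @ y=[[0.02, -0.23, 0.07], [0.03, -0.34, 0.11], [0.01, -0.07, 0.02]]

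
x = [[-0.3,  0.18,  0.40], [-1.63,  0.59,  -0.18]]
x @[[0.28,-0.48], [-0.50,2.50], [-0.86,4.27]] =[[-0.52, 2.30], [-0.6, 1.49]]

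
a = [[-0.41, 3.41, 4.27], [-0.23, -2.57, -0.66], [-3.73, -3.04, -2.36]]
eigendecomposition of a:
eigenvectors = [[(-0.75+0j), -0.75-0.00j, 0.57+0.00j], [0.11+0.00j, 0.11-0.00j, -0.74+0.00j], [0.12-0.64j, (0.12+0.64j), (0.37+0j)]]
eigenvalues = [(-1.64+3.65j), (-1.64-3.65j), (-2.06+0j)]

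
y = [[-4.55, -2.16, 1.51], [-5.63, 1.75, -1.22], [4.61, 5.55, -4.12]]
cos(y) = [[0.06,-0.07,0.07],  [1.44,-0.36,0.77],  [2.55,-0.64,1.24]]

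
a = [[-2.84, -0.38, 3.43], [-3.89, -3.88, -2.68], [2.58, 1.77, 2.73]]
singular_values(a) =[7.32, 4.51, 0.79]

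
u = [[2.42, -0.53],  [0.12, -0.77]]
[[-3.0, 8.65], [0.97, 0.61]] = u @ [[-1.57, 3.52], [-1.5, -0.25]]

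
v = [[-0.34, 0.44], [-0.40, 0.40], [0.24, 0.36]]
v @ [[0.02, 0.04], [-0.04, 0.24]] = [[-0.02, 0.09], [-0.02, 0.08], [-0.01, 0.10]]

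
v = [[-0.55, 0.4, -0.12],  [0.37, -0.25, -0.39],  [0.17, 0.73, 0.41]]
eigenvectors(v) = [[-0.87+0.00j, 0.05-0.29j, 0.05+0.29j], [0.47+0.00j, (0.22-0.47j), (0.22+0.47j)], [(-0.16+0j), (-0.8+0j), (-0.8-0j)]]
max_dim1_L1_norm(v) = 1.31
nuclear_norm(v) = 2.00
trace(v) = -0.39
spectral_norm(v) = 1.00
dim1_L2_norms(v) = [0.69, 0.59, 0.85]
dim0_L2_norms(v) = [0.68, 0.87, 0.58]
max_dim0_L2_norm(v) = 0.87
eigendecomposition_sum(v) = [[-0.60+0.00j,0.37+0.00j,(0.06-0j)], [(0.33-0j),(-0.2-0j),(-0.03+0j)], [(-0.11+0j),(0.07+0j),(0.01-0j)]] + [[(0.03+0.06j), 0.02+0.13j, (-0.09+0.06j)], [(0.02+0.11j), (-0.03+0.23j), (-0.18+0.06j)], [0.14-0.10j, 0.33-0.11j, (0.2+0.21j)]] + [[0.03-0.06j, 0.02-0.13j, -0.09-0.06j], [(0.02-0.11j), -0.03-0.23j, -0.18-0.06j], [(0.14+0.1j), (0.33+0.11j), (0.2-0.21j)]]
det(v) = -0.22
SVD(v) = [[-0.45, -0.75, 0.48], [0.49, 0.24, 0.83], [-0.74, 0.61, 0.26]] @ diag([1.002924328447403, 0.6614194417097017, 0.33906800724449426]) @ [[0.3, -0.84, -0.44], [0.92, 0.13, 0.37], [0.26, 0.52, -0.81]]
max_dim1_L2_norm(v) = 0.85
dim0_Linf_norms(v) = [0.55, 0.73, 0.41]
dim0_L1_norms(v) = [1.09, 1.38, 0.92]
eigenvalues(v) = [(-0.79+0j), (0.2+0.49j), (0.2-0.49j)]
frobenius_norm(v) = 1.25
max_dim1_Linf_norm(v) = 0.73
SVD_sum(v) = [[-0.14, 0.38, 0.20], [0.15, -0.42, -0.22], [-0.23, 0.63, 0.33]] + [[-0.46, -0.07, -0.19], [0.15, 0.02, 0.06], [0.37, 0.05, 0.15]] + [[0.04, 0.09, -0.13], [0.07, 0.15, -0.23], [0.02, 0.05, -0.07]]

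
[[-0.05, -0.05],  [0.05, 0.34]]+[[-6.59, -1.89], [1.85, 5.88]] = [[-6.64, -1.94], [1.9, 6.22]]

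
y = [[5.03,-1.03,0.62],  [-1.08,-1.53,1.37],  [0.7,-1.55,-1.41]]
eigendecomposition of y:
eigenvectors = [[(-0.98+0j),(-0.03-0.12j),-0.03+0.12j], [(0.13+0j),0.06-0.70j,0.06+0.70j], [-0.13+0.00j,(0.7+0j),(0.7-0j)]]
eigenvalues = [(5.25+0j), (-1.58+1.43j), (-1.58-1.43j)]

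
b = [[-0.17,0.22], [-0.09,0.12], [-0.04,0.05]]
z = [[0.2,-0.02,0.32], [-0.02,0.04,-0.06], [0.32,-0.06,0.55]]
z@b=[[-0.04,0.06],[0.00,-0.0],[-0.07,0.09]]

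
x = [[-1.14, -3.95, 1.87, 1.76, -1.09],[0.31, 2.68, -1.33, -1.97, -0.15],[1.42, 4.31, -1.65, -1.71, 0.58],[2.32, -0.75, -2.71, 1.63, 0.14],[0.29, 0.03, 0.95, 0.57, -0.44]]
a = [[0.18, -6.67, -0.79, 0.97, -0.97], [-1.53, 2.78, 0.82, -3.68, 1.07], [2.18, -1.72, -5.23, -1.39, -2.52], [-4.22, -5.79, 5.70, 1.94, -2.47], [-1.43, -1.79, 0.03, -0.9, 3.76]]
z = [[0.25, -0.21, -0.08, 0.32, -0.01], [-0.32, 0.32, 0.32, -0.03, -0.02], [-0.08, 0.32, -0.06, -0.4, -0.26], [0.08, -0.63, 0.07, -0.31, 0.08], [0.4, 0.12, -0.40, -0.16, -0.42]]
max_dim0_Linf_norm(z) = 0.63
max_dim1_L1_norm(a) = 20.12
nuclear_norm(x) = 14.11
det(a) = 1059.87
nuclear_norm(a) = 28.53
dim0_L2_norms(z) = [0.58, 0.81, 0.53, 0.62, 0.5]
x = z @ a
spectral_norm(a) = 11.10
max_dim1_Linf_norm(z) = 0.63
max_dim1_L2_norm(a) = 9.68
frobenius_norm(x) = 9.04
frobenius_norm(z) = 1.38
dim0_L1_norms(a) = [9.54, 18.75, 12.57, 8.88, 10.79]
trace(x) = 1.08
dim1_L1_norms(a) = [9.58, 9.88, 13.04, 20.12, 7.91]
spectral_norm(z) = 0.89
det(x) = 0.61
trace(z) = -0.22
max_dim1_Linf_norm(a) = 6.67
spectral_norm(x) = 7.95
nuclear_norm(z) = 2.52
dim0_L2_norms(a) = [5.19, 9.59, 7.82, 4.58, 5.35]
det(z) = 0.00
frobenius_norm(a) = 15.16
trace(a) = 3.43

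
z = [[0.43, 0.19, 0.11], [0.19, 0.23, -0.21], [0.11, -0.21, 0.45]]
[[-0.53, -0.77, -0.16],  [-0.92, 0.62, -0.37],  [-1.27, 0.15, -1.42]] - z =[[-0.96, -0.96, -0.27], [-1.11, 0.39, -0.16], [-1.38, 0.36, -1.87]]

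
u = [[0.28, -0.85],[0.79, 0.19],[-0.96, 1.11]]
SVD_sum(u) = [[0.54, -0.63], [0.24, -0.28], [-0.95, 1.12]] + [[-0.26, -0.22], [0.55, 0.47], [-0.01, -0.01]]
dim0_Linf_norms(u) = [0.96, 1.11]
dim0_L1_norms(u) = [2.03, 2.15]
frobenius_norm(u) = 1.90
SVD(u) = [[-0.48, 0.42], [-0.21, -0.91], [0.85, 0.01]] @ diag([1.7249269811917953, 0.7996417382531755]) @ [[-0.65, 0.76],[-0.76, -0.65]]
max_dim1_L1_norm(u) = 2.07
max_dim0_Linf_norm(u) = 1.11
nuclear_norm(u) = 2.52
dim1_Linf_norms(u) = [0.85, 0.79, 1.11]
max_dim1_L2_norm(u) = 1.47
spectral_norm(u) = 1.72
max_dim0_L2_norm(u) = 1.41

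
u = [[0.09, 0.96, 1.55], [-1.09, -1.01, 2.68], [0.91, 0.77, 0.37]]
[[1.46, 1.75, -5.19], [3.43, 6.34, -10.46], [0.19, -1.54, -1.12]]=u@[[0.04, -2.02, -0.29], [-0.36, -0.30, 0.69], [1.16, 1.43, -3.76]]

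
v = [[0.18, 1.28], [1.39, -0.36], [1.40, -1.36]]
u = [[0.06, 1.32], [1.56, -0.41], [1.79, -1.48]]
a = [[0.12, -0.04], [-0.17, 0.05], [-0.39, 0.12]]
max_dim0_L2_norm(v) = 1.98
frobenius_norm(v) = 2.75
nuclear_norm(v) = 3.70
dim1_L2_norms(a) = [0.13, 0.18, 0.41]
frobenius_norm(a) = 0.46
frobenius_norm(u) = 3.12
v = a + u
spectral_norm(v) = 2.44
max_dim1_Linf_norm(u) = 1.79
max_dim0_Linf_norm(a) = 0.39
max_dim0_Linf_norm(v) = 1.4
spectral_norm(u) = 2.86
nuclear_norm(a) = 0.47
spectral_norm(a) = 0.46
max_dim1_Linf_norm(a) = 0.39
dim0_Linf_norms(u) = [1.79, 1.48]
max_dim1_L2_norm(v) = 1.95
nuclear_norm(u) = 4.11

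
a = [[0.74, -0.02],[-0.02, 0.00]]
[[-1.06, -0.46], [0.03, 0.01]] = a @ [[-1.40, -0.61], [1.35, 0.59]]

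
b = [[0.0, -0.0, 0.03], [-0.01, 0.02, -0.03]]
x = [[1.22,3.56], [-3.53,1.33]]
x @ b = [[-0.04,  0.07,  -0.07], [-0.01,  0.03,  -0.15]]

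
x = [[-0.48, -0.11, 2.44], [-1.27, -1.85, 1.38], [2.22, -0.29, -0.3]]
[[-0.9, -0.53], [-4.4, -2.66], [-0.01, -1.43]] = x @ [[0.23, -0.47], [2.05, 1.58], [-0.23, -0.24]]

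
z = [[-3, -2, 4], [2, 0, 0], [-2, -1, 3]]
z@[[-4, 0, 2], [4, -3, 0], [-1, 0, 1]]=[[0, 6, -2], [-8, 0, 4], [1, 3, -1]]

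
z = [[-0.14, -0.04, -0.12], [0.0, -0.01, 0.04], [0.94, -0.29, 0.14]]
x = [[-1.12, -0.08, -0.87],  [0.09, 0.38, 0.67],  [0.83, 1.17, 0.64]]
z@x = [[0.05, -0.14, 0.02],[0.03, 0.04, 0.02],[-0.96, -0.02, -0.92]]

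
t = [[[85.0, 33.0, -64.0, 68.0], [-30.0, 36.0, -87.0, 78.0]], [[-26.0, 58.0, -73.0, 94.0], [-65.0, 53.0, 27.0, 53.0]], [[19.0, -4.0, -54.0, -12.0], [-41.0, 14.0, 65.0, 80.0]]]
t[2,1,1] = 14.0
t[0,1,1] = 36.0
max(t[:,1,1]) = 53.0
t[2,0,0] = 19.0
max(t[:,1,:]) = 80.0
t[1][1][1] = 53.0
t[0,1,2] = -87.0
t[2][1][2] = 65.0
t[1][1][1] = 53.0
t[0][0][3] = 68.0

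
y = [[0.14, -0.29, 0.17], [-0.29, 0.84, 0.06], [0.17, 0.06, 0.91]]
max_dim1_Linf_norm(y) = 0.91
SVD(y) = [[-0.33, 0.19, -0.92], [0.44, -0.83, -0.33], [-0.83, -0.52, 0.19]] @ diag([0.9464345797662178, 0.9438016372227145, 0.00023621698893240401]) @ [[-0.33, 0.44, -0.83], [0.19, -0.83, -0.52], [0.92, 0.33, -0.19]]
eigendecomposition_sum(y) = [[-0.00,  -0.0,  0.0], [-0.0,  -0.00,  0.00], [0.00,  0.00,  -0.00]] + [[0.11,-0.14,0.26], [-0.14,0.18,-0.35], [0.26,-0.35,0.66]] + [[0.03, -0.15, -0.09], [-0.15, 0.66, 0.41], [-0.09, 0.41, 0.25]]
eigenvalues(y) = [-0.0, 0.95, 0.94]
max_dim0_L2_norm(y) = 0.93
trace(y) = 1.89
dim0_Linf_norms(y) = [0.29, 0.84, 0.91]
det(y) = -0.00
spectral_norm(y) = 0.95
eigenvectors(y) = [[-0.92, -0.33, -0.19], [-0.33, 0.44, 0.83], [0.19, -0.83, 0.52]]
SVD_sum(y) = [[0.11, -0.14, 0.26], [-0.14, 0.18, -0.35], [0.26, -0.35, 0.66]] + [[0.03, -0.15, -0.09], [-0.15, 0.66, 0.41], [-0.09, 0.41, 0.25]] + [[-0.0, -0.00, 0.0], [-0.0, -0.0, 0.0], [0.00, 0.00, -0.00]]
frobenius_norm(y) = 1.34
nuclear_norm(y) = 1.89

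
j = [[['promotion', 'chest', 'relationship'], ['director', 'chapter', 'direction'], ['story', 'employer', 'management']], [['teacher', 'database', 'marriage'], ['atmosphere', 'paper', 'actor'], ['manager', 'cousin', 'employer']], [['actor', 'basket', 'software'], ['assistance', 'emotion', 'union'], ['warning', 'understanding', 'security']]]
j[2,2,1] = 'understanding'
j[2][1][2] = 'union'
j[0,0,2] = 'relationship'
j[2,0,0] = 'actor'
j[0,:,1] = ['chest', 'chapter', 'employer']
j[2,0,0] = 'actor'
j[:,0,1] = ['chest', 'database', 'basket']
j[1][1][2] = 'actor'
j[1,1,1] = 'paper'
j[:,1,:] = [['director', 'chapter', 'direction'], ['atmosphere', 'paper', 'actor'], ['assistance', 'emotion', 'union']]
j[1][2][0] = 'manager'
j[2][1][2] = 'union'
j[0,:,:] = [['promotion', 'chest', 'relationship'], ['director', 'chapter', 'direction'], ['story', 'employer', 'management']]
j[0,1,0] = 'director'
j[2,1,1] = 'emotion'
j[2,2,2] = 'security'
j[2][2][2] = 'security'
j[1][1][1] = 'paper'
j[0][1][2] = 'direction'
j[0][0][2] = 'relationship'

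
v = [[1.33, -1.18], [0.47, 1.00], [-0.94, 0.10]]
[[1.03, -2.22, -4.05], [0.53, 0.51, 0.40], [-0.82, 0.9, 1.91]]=v @[[0.88,  -0.86,  -1.9], [0.12,  0.91,  1.29]]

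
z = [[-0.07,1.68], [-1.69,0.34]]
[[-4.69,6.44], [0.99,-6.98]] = z@[[-1.16, 4.94], [-2.84, 4.04]]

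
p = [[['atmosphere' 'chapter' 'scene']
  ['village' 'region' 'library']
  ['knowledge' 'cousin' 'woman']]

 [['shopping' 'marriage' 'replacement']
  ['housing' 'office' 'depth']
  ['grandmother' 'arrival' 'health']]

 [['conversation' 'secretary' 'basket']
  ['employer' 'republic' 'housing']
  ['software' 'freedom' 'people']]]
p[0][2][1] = 'cousin'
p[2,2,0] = 'software'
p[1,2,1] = 'arrival'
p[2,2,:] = ['software', 'freedom', 'people']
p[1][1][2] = 'depth'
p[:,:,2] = [['scene', 'library', 'woman'], ['replacement', 'depth', 'health'], ['basket', 'housing', 'people']]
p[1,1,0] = 'housing'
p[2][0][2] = 'basket'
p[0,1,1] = 'region'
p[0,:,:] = [['atmosphere', 'chapter', 'scene'], ['village', 'region', 'library'], ['knowledge', 'cousin', 'woman']]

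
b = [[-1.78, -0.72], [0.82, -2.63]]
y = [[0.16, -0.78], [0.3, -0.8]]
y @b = [[-0.92, 1.94], [-1.19, 1.89]]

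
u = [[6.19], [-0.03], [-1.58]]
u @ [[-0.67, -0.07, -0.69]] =[[-4.15, -0.43, -4.27], [0.02, 0.0, 0.02], [1.06, 0.11, 1.09]]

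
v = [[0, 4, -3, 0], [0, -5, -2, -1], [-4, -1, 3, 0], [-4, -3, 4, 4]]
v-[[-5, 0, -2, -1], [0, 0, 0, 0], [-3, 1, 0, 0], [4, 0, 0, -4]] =[[5, 4, -1, 1], [0, -5, -2, -1], [-1, -2, 3, 0], [-8, -3, 4, 8]]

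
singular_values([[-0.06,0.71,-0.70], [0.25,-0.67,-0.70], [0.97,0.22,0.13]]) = [1.01, 1.0, 1.0]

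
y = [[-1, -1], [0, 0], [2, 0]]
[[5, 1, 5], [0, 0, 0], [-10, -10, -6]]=y @ [[-5, -5, -3], [0, 4, -2]]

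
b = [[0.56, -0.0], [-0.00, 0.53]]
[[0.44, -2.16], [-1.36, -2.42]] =b @ [[0.78, -3.85],[-2.56, -4.57]]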